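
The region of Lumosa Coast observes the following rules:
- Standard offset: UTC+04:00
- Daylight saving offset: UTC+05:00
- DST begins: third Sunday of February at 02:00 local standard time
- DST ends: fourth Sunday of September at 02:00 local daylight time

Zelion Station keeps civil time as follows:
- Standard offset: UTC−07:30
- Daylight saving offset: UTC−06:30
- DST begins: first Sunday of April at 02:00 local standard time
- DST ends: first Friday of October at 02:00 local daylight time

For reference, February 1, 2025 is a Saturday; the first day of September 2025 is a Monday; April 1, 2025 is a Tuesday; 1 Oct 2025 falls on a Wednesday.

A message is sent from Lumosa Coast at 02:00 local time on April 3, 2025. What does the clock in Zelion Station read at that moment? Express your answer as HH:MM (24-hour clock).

1 February 2025 is a Saturday, so the first Sunday is February 2 and the third is February 16.
1 September 2025 is a Monday, so the first Sunday is September 7 and the fourth is September 28.
Daylight saving runs 16 February – 28 September; April 3, 2025 is inside that window, so Lumosa Coast is at UTC+05:00.
02:00 Lumosa Coast − 5h = 21:00 UTC (rolling into the previous day, 2 April 2025).
1 April 2025 is a Tuesday, so the first Sunday is April 6.
1 October 2025 is a Wednesday, so the first Friday is October 3.
At the standard offset (UTC−07:30), 21:00 UTC − 7h30m = 13:30 Zelion Station standard time.
The standard-time date in Zelion Station, April 2, 2025, is outside the daylight-saving period (6 April – 3 October), so Zelion Station is on standard time, UTC−07:30.
21:00 UTC − 7h30m = 13:30 Zelion Station.

13:30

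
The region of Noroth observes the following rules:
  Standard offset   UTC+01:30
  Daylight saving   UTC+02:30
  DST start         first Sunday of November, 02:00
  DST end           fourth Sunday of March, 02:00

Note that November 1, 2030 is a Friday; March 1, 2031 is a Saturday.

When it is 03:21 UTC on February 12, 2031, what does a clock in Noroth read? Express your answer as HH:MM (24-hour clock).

1 November 2030 is a Friday, so the first Sunday is November 3.
1 March 2031 is a Saturday, so the first Sunday is March 2 and the fourth is March 23.
At the standard offset (UTC+01:30), 03:21 UTC + 1h30m = 04:51 Noroth standard time.
The standard-time date in Noroth, February 12, 2031, falls between 3 November 2030 and 23 March 2031, so daylight saving is in effect and Noroth is at UTC+02:30.
03:21 UTC + 2h30m = 05:51 local.

05:51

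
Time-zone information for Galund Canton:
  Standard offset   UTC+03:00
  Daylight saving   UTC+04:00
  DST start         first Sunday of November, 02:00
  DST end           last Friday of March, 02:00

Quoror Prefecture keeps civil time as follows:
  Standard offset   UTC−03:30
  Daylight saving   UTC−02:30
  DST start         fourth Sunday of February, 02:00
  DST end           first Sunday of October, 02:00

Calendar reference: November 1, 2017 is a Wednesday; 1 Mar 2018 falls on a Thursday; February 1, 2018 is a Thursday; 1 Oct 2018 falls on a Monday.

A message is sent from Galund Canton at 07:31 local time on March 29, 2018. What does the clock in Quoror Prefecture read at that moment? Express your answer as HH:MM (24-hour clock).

1 November 2017 is a Wednesday, so the first Sunday is November 5.
1 March 2018 is a Thursday, so Fridays fall on 2, 9, 16, 23, 30; the last is March 30.
March 29, 2018 lies within the daylight-saving period (5 November 2017 – 30 March 2018), so Galund Canton is on daylight time, UTC+04:00.
07:31 Galund Canton − 4h = 03:31 UTC.
1 February 2018 is a Thursday, so the first Sunday is February 4 and the fourth is February 25.
1 October 2018 is a Monday, so the first Sunday is October 7.
At the standard offset (UTC−03:30), 03:31 UTC − 3h30m = 00:01 Quoror Prefecture standard time.
The standard-time date in Quoror Prefecture, March 29, 2018, falls between 25 February and 7 October, so daylight saving is in effect and Quoror Prefecture is at UTC−02:30.
03:31 UTC − 2h30m = 01:01 Quoror Prefecture.

01:01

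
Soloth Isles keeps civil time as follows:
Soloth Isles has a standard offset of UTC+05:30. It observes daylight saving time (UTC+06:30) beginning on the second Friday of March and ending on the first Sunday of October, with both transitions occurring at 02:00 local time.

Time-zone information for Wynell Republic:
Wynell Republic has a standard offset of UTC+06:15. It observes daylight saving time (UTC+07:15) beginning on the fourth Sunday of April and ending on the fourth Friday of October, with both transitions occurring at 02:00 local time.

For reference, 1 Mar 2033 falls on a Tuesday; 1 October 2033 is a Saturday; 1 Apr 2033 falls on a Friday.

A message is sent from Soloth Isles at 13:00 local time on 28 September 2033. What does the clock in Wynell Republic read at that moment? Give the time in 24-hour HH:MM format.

1 March 2033 is a Tuesday, so the first Friday is March 4 and the second is March 11.
1 October 2033 is a Saturday, so the first Sunday is October 2.
28 September 2033 lies within the daylight-saving period (11 March – 2 October), so Soloth Isles is on daylight time, UTC+06:30.
13:00 Soloth Isles − 6h30m = 06:30 UTC.
1 April 2033 is a Friday, so the first Sunday is April 3 and the fourth is April 24.
1 October 2033 is a Saturday, so the first Friday is October 7 and the fourth is October 28.
At the standard offset (UTC+06:15), 06:30 UTC + 6h15m = 12:45 Wynell Republic standard time.
The standard-time date in Wynell Republic, 28 September 2033, lies within the daylight-saving period (24 April – 28 October), so Wynell Republic is on daylight time, UTC+07:15.
06:30 UTC + 7h15m = 13:45 Wynell Republic.

13:45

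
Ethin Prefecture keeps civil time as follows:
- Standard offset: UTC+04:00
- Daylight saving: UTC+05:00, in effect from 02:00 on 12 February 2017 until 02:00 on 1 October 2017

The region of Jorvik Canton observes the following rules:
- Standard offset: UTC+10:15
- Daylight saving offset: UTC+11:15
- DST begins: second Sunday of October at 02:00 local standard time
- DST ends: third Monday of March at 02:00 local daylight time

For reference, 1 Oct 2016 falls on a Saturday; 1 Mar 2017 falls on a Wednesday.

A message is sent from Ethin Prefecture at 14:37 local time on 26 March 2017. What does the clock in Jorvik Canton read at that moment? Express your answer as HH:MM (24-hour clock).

26 March 2017 falls between 12 February and 1 October, so daylight saving is in effect and Ethin Prefecture is at UTC+05:00.
14:37 Ethin Prefecture − 5h = 09:37 UTC.
1 October 2016 is a Saturday, so the first Sunday is October 2 and the second is October 9.
1 March 2017 is a Wednesday, so the first Monday is March 6 and the third is March 20.
At the standard offset (UTC+10:15), 09:37 UTC + 10h15m = 19:52 Jorvik Canton standard time.
Daylight saving runs 9 October 2016 – 20 March 2017; the standard-time date in Jorvik Canton, 26 March 2017, is outside that window, so Jorvik Canton is on standard time at UTC+10:15.
09:37 UTC + 10h15m = 19:52 Jorvik Canton.

19:52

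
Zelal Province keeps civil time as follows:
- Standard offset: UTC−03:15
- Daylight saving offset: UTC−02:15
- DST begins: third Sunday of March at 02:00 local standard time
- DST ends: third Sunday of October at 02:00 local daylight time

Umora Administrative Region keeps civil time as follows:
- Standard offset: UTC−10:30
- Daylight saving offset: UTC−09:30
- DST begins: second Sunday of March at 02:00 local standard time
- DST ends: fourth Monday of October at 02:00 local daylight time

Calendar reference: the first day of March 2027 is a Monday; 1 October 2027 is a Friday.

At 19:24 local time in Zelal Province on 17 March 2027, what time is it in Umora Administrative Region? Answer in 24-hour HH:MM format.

13:09

1 March 2027 is a Monday, so the first Sunday is March 7 and the third is March 21.
1 October 2027 is a Friday, so the first Sunday is October 3 and the third is October 17.
Daylight saving runs 21 March – 17 October; 17 March 2027 is outside that window, so Zelal Province is on standard time at UTC−03:15.
19:24 Zelal Province + 3h15m = 22:39 UTC.
1 March 2027 is a Monday, so the first Sunday is March 7 and the second is March 14.
1 October 2027 is a Friday, so the first Monday is October 4 and the fourth is October 25.
At the standard offset (UTC−10:30), 22:39 UTC − 10h30m = 12:09 Umora Administrative Region standard time.
Daylight saving runs 14 March – 25 October; the standard-time date in Umora Administrative Region, 17 March 2027, is inside that window, so Umora Administrative Region is at UTC−09:30.
22:39 UTC − 9h30m = 13:09 Umora Administrative Region.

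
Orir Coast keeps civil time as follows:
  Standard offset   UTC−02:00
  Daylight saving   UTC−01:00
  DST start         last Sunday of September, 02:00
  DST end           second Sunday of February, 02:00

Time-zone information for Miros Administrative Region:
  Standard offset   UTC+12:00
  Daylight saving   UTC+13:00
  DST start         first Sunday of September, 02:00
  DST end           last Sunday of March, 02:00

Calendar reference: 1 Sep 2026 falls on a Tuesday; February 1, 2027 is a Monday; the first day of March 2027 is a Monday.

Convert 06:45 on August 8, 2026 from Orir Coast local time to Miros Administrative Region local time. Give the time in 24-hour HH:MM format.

1 September 2026 is a Tuesday, so Sundays fall on 6, 13, 20, 27; the last is September 27.
1 February 2027 is a Monday, so the first Sunday is February 7 and the second is February 14.
August 8, 2026 is outside the daylight-saving period (27 September 2026 – 14 February 2027), so Orir Coast is on standard time, UTC−02:00.
06:45 Orir Coast + 2h = 08:45 UTC.
1 September 2026 is a Tuesday, so the first Sunday is September 6.
1 March 2027 is a Monday, so Sundays fall on 7, 14, 21, 28; the last is March 28.
At the standard offset (UTC+12:00), 08:45 UTC + 12h = 20:45 Miros Administrative Region standard time.
Daylight saving runs 6 September 2026 – 28 March 2027; the standard-time date in Miros Administrative Region, August 8, 2026, is outside that window, so Miros Administrative Region is on standard time at UTC+12:00.
08:45 UTC + 12h = 20:45 Miros Administrative Region.

20:45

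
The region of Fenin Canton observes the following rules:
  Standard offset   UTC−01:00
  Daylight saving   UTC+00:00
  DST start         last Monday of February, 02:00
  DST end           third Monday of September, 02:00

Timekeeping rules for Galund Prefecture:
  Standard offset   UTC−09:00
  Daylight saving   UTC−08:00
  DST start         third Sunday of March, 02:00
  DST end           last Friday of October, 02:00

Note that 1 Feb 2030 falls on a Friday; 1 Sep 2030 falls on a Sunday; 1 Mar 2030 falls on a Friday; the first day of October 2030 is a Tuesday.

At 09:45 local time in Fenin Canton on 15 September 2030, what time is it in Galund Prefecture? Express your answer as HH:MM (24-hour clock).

01:45

1 February 2030 is a Friday, so Mondays fall on 4, 11, 18, 25; the last is February 25.
1 September 2030 is a Sunday, so the first Monday is September 2 and the third is September 16.
15 September 2030 lies within the daylight-saving period (25 February – 16 September), so Fenin Canton is on daylight time, UTC+00:00.
09:45 Fenin Canton − 0h = 09:45 UTC.
1 March 2030 is a Friday, so the first Sunday is March 3 and the third is March 17.
1 October 2030 is a Tuesday, so Fridays fall on 4, 11, 18, 25; the last is October 25.
At the standard offset (UTC−09:00), 09:45 UTC − 9h = 00:45 Galund Prefecture standard time.
The standard-time date in Galund Prefecture, 15 September 2030, falls between 17 March and 25 October, so daylight saving is in effect and Galund Prefecture is at UTC−08:00.
09:45 UTC − 8h = 01:45 Galund Prefecture.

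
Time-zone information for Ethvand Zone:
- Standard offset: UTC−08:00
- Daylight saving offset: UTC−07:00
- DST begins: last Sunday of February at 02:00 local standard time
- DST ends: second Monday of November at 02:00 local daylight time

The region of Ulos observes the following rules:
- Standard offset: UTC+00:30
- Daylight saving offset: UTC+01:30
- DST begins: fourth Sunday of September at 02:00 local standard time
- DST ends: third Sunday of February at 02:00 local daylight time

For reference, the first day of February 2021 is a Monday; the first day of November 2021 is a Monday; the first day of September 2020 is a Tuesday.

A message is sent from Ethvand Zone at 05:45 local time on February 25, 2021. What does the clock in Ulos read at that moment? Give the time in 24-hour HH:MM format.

1 February 2021 is a Monday, so Sundays fall on 7, 14, 21, 28; the last is February 28.
1 November 2021 is a Monday, so the first Monday is November 1 and the second is November 8.
Daylight saving runs 28 February – 8 November; February 25, 2021 is outside that window, so Ethvand Zone is on standard time at UTC−08:00.
05:45 Ethvand Zone + 8h = 13:45 UTC.
1 September 2020 is a Tuesday, so the first Sunday is September 6 and the fourth is September 27.
1 February 2021 is a Monday, so the first Sunday is February 7 and the third is February 21.
At the standard offset (UTC+00:30), 13:45 UTC + 0h30m = 14:15 Ulos standard time.
The standard-time date in Ulos, February 25, 2021, is outside the daylight-saving period (27 September 2020 – 21 February 2021), so Ulos is on standard time, UTC+00:30.
13:45 UTC + 0h30m = 14:15 Ulos.

14:15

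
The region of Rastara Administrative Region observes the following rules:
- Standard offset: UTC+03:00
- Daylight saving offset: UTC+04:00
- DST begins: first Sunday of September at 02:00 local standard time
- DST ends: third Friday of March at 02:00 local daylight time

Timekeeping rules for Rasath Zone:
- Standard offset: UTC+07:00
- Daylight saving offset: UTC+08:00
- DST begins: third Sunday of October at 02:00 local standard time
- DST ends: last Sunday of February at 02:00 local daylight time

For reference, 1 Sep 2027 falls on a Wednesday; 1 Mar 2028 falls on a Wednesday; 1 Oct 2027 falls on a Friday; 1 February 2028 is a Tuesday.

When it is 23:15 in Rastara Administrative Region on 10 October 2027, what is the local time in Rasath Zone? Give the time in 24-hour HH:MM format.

02:15

1 September 2027 is a Wednesday, so the first Sunday is September 5.
1 March 2028 is a Wednesday, so the first Friday is March 3 and the third is March 17.
10 October 2027 lies within the daylight-saving period (5 September 2027 – 17 March 2028), so Rastara Administrative Region is on daylight time, UTC+04:00.
23:15 Rastara Administrative Region − 4h = 19:15 UTC.
1 October 2027 is a Friday, so the first Sunday is October 3 and the third is October 17.
1 February 2028 is a Tuesday, so Sundays fall on 6, 13, 20, 27; the last is February 27.
At the standard offset (UTC+07:00), 19:15 UTC + 7h = 02:15 Rasath Zone standard time (rolling into the next day, 11 October 2027).
The standard-time date in Rasath Zone, 11 October 2027, does not fall between 17 October 2027 and 27 February 2028, so daylight saving is not in effect and Rasath Zone is at UTC+07:00.
19:15 UTC + 7h = 02:15 Rasath Zone (rolling into the next day, 11 October 2027).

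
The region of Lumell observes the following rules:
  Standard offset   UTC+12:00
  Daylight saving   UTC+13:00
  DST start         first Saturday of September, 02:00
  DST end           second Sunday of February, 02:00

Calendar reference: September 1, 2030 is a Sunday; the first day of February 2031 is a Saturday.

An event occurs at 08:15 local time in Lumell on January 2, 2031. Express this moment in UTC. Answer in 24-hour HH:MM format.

1 September 2030 is a Sunday, so the first Saturday is September 7.
1 February 2031 is a Saturday, so the first Sunday is February 2 and the second is February 9.
January 2, 2031 falls between 7 September 2030 and 9 February 2031, so daylight saving is in effect and Lumell is at UTC+13:00.
08:15 local − 13h = 19:15 UTC (rolling into the previous day, 1 January 2031).

19:15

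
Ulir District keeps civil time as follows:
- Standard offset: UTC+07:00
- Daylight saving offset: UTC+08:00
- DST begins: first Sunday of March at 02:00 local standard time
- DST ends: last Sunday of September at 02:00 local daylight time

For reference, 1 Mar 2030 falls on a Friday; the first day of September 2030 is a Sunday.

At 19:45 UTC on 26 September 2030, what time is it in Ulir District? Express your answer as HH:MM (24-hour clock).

1 March 2030 is a Friday, so the first Sunday is March 3.
1 September 2030 is a Sunday, so Sundays fall on 1, 8, 15, 22, 29; the last is September 29.
At the standard offset (UTC+07:00), 19:45 UTC + 7h = 02:45 Ulir District standard time (rolling into the next day, 27 September 2030).
The standard-time date in Ulir District, 27 September 2030, lies within the daylight-saving period (3 March – 29 September), so Ulir District is on daylight time, UTC+08:00.
19:45 UTC + 8h = 03:45 local (rolling into the next day, 27 September 2030).

03:45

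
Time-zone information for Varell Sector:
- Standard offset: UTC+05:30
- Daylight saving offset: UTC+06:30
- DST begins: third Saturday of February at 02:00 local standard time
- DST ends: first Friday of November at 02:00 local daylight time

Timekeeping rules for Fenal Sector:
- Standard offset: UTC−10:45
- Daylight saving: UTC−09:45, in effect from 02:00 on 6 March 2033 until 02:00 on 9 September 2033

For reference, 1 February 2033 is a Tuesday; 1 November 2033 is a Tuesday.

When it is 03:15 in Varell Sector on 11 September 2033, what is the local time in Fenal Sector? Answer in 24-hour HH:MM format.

10:00

1 February 2033 is a Tuesday, so the first Saturday is February 5 and the third is February 19.
1 November 2033 is a Tuesday, so the first Friday is November 4.
Daylight saving runs 19 February – 4 November; 11 September 2033 is inside that window, so Varell Sector is at UTC+06:30.
03:15 Varell Sector − 6h30m = 20:45 UTC (rolling into the previous day, 10 September 2033).
At the standard offset (UTC−10:45), 20:45 UTC − 10h45m = 10:00 Fenal Sector standard time.
The standard-time date in Fenal Sector, 10 September 2033, does not fall between 6 March and 9 September, so daylight saving is not in effect and Fenal Sector is at UTC−10:45.
20:45 UTC − 10h45m = 10:00 Fenal Sector.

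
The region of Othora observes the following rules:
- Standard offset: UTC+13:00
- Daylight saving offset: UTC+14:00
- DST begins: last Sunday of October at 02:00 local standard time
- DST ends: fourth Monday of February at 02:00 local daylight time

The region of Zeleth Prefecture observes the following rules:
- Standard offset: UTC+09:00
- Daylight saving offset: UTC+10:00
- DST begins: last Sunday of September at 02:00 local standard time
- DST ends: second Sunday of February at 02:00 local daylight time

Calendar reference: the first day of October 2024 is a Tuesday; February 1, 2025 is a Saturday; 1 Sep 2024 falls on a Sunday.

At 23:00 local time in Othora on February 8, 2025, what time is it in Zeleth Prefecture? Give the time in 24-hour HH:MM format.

19:00

1 October 2024 is a Tuesday, so Sundays fall on 6, 13, 20, 27; the last is October 27.
1 February 2025 is a Saturday, so the first Monday is February 3 and the fourth is February 24.
February 8, 2025 falls between 27 October 2024 and 24 February 2025, so daylight saving is in effect and Othora is at UTC+14:00.
23:00 Othora − 14h = 09:00 UTC.
1 September 2024 is a Sunday, so Sundays fall on 1, 8, 15, 22, 29; the last is September 29.
1 February 2025 is a Saturday, so the first Sunday is February 2 and the second is February 9.
At the standard offset (UTC+09:00), 09:00 UTC + 9h = 18:00 Zeleth Prefecture standard time.
The standard-time date in Zeleth Prefecture, February 8, 2025, lies within the daylight-saving period (29 September 2024 – 9 February 2025), so Zeleth Prefecture is on daylight time, UTC+10:00.
09:00 UTC + 10h = 19:00 Zeleth Prefecture.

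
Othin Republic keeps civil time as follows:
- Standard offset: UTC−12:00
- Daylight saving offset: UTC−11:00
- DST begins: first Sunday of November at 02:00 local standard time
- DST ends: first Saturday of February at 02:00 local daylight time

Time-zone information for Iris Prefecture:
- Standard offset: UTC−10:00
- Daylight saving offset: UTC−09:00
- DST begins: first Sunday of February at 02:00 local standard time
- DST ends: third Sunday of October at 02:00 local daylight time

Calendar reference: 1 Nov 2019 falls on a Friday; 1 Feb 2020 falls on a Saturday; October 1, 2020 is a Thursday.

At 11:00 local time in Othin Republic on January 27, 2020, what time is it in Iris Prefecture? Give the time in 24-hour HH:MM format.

12:00

1 November 2019 is a Friday, so the first Sunday is November 3.
1 February 2020 is a Saturday, so the first Saturday is February 1.
January 27, 2020 falls between 3 November 2019 and 1 February 2020, so daylight saving is in effect and Othin Republic is at UTC−11:00.
11:00 Othin Republic + 11h = 22:00 UTC.
1 February 2020 is a Saturday, so the first Sunday is February 2.
1 October 2020 is a Thursday, so the first Sunday is October 4 and the third is October 18.
At the standard offset (UTC−10:00), 22:00 UTC − 10h = 12:00 Iris Prefecture standard time.
The standard-time date in Iris Prefecture, January 27, 2020, does not fall between 2 February and 18 October, so daylight saving is not in effect and Iris Prefecture is at UTC−10:00.
22:00 UTC − 10h = 12:00 Iris Prefecture.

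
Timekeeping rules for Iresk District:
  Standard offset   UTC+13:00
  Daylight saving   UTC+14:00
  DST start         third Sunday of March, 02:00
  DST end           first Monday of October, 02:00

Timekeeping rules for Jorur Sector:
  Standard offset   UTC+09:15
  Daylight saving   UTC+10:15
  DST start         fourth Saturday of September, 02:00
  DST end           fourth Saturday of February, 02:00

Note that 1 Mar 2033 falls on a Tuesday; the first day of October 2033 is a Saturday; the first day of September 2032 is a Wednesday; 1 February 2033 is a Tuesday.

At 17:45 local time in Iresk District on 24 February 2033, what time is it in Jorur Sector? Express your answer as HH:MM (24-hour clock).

15:00

1 March 2033 is a Tuesday, so the first Sunday is March 6 and the third is March 20.
1 October 2033 is a Saturday, so the first Monday is October 3.
24 February 2033 is outside the daylight-saving period (20 March – 3 October), so Iresk District is on standard time, UTC+13:00.
17:45 Iresk District − 13h = 04:45 UTC.
1 September 2032 is a Wednesday, so the first Saturday is September 4 and the fourth is September 25.
1 February 2033 is a Tuesday, so the first Saturday is February 5 and the fourth is February 26.
At the standard offset (UTC+09:15), 04:45 UTC + 9h15m = 14:00 Jorur Sector standard time.
The standard-time date in Jorur Sector, 24 February 2033, falls between 25 September 2032 and 26 February 2033, so daylight saving is in effect and Jorur Sector is at UTC+10:15.
04:45 UTC + 10h15m = 15:00 Jorur Sector.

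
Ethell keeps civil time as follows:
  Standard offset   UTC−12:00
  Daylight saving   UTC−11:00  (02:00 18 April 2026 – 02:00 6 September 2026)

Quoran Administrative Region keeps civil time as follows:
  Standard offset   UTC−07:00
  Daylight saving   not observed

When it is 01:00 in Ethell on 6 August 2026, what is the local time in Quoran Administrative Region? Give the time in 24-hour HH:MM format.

05:00

Daylight saving runs 18 April – 6 September; 6 August 2026 is inside that window, so Ethell is at UTC−11:00.
01:00 Ethell + 11h = 12:00 UTC.
Quoran Administrative Region has no daylight saving, so its offset is UTC−07:00 year-round.
12:00 UTC − 7h = 05:00 Quoran Administrative Region.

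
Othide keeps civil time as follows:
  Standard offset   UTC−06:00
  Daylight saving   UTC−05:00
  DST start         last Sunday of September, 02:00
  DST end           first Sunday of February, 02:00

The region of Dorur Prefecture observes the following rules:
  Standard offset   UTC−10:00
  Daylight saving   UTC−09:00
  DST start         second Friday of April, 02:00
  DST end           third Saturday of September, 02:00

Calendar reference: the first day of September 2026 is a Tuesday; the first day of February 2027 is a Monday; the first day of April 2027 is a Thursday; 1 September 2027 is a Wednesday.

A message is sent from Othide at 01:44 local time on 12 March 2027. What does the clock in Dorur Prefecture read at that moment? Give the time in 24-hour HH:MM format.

1 September 2026 is a Tuesday, so Sundays fall on 6, 13, 20, 27; the last is September 27.
1 February 2027 is a Monday, so the first Sunday is February 7.
Daylight saving runs 27 September 2026 – 7 February 2027; 12 March 2027 is outside that window, so Othide is on standard time at UTC−06:00.
01:44 Othide + 6h = 07:44 UTC.
1 April 2027 is a Thursday, so the first Friday is April 2 and the second is April 9.
1 September 2027 is a Wednesday, so the first Saturday is September 4 and the third is September 18.
At the standard offset (UTC−10:00), 07:44 UTC − 10h = 21:44 Dorur Prefecture standard time (rolling into the previous day, 11 March 2027).
The standard-time date in Dorur Prefecture, 11 March 2027, is outside the daylight-saving period (9 April – 18 September), so Dorur Prefecture is on standard time, UTC−10:00.
07:44 UTC − 10h = 21:44 Dorur Prefecture (rolling into the previous day, 11 March 2027).

21:44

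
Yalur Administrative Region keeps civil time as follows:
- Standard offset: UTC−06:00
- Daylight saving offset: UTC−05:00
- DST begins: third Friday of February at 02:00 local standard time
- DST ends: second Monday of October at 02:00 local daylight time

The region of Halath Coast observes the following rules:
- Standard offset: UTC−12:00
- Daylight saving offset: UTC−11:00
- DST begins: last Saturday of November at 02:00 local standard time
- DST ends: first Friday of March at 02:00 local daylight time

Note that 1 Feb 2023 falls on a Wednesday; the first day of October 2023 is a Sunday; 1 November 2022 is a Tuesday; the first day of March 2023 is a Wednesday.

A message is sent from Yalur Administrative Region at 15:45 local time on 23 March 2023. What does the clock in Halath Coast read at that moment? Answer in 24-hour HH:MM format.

1 February 2023 is a Wednesday, so the first Friday is February 3 and the third is February 17.
1 October 2023 is a Sunday, so the first Monday is October 2 and the second is October 9.
Daylight saving runs 17 February – 9 October; 23 March 2023 is inside that window, so Yalur Administrative Region is at UTC−05:00.
15:45 Yalur Administrative Region + 5h = 20:45 UTC.
1 November 2022 is a Tuesday, so Saturdays fall on 5, 12, 19, 26; the last is November 26.
1 March 2023 is a Wednesday, so the first Friday is March 3.
At the standard offset (UTC−12:00), 20:45 UTC − 12h = 08:45 Halath Coast standard time.
The standard-time date in Halath Coast, 23 March 2023, is outside the daylight-saving period (26 November 2022 – 3 March 2023), so Halath Coast is on standard time, UTC−12:00.
20:45 UTC − 12h = 08:45 Halath Coast.

08:45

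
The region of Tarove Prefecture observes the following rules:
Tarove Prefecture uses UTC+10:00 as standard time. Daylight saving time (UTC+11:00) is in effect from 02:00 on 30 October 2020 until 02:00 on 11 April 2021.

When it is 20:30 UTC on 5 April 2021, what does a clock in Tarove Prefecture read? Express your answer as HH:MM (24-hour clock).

07:30

At the standard offset (UTC+10:00), 20:30 UTC + 10h = 06:30 Tarove Prefecture standard time (rolling into the next day, 6 April 2021).
The standard-time date in Tarove Prefecture, 6 April 2021, falls between 30 October 2020 and 11 April 2021, so daylight saving is in effect and Tarove Prefecture is at UTC+11:00.
20:30 UTC + 11h = 07:30 local (rolling into the next day, 6 April 2021).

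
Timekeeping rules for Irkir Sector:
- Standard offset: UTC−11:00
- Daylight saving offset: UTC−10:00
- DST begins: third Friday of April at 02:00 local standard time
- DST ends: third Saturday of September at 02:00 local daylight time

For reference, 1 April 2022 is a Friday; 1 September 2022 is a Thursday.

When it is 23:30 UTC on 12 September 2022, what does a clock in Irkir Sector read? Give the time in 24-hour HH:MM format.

1 April 2022 is a Friday, so the first Friday is April 1 and the third is April 15.
1 September 2022 is a Thursday, so the first Saturday is September 3 and the third is September 17.
At the standard offset (UTC−11:00), 23:30 UTC − 11h = 12:30 Irkir Sector standard time.
The standard-time date in Irkir Sector, 12 September 2022, falls between 15 April and 17 September, so daylight saving is in effect and Irkir Sector is at UTC−10:00.
23:30 UTC − 10h = 13:30 local.

13:30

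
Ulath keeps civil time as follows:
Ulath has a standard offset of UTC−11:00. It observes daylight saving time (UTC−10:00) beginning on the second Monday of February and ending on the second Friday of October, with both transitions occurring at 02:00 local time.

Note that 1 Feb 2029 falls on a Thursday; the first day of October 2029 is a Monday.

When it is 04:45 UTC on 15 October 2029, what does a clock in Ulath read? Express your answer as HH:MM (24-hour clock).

17:45

1 February 2029 is a Thursday, so the first Monday is February 5 and the second is February 12.
1 October 2029 is a Monday, so the first Friday is October 5 and the second is October 12.
At the standard offset (UTC−11:00), 04:45 UTC − 11h = 17:45 Ulath standard time (rolling into the previous day, 14 October 2029).
The standard-time date in Ulath, 14 October 2029, is outside the daylight-saving period (12 February – 12 October), so Ulath is on standard time, UTC−11:00.
04:45 UTC − 11h = 17:45 local (rolling into the previous day, 14 October 2029).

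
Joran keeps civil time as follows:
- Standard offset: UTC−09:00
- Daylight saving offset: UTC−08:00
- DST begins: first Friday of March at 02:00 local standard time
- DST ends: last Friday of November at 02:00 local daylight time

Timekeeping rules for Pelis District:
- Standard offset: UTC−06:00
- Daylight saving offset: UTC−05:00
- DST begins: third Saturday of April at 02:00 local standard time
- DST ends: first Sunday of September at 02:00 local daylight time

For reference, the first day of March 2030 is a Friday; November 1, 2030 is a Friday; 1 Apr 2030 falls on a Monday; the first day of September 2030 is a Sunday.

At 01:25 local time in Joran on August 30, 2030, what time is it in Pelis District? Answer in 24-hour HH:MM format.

1 March 2030 is a Friday, so the first Friday is March 1.
1 November 2030 is a Friday, so Fridays fall on 1, 8, 15, 22, 29; the last is November 29.
August 30, 2030 falls between 1 March and 29 November, so daylight saving is in effect and Joran is at UTC−08:00.
01:25 Joran + 8h = 09:25 UTC.
1 April 2030 is a Monday, so the first Saturday is April 6 and the third is April 20.
1 September 2030 is a Sunday, so the first Sunday is September 1.
At the standard offset (UTC−06:00), 09:25 UTC − 6h = 03:25 Pelis District standard time.
The standard-time date in Pelis District, August 30, 2030, falls between 20 April and 1 September, so daylight saving is in effect and Pelis District is at UTC−05:00.
09:25 UTC − 5h = 04:25 Pelis District.

04:25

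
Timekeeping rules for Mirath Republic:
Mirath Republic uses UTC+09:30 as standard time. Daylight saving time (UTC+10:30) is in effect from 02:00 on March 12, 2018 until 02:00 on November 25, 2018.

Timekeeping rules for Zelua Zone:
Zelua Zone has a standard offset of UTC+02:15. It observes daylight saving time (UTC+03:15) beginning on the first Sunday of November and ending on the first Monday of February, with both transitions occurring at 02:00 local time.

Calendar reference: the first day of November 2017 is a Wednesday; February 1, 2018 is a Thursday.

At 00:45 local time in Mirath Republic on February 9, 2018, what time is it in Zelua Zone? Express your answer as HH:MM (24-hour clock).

17:30

February 9, 2018 does not fall between 12 March and 25 November, so daylight saving is not in effect and Mirath Republic is at UTC+09:30.
00:45 Mirath Republic − 9h30m = 15:15 UTC (rolling into the previous day, 8 February 2018).
1 November 2017 is a Wednesday, so the first Sunday is November 5.
1 February 2018 is a Thursday, so the first Monday is February 5.
At the standard offset (UTC+02:15), 15:15 UTC + 2h15m = 17:30 Zelua Zone standard time.
The standard-time date in Zelua Zone, February 8, 2018, does not fall between 5 November 2017 and 5 February 2018, so daylight saving is not in effect and Zelua Zone is at UTC+02:15.
15:15 UTC + 2h15m = 17:30 Zelua Zone.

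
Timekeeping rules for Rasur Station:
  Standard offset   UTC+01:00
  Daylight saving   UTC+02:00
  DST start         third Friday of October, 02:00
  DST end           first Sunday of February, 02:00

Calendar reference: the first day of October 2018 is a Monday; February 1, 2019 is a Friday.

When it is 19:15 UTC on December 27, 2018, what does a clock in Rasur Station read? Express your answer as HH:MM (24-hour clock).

1 October 2018 is a Monday, so the first Friday is October 5 and the third is October 19.
1 February 2019 is a Friday, so the first Sunday is February 3.
At the standard offset (UTC+01:00), 19:15 UTC + 1h = 20:15 Rasur Station standard time.
The standard-time date in Rasur Station, December 27, 2018, falls between 19 October 2018 and 3 February 2019, so daylight saving is in effect and Rasur Station is at UTC+02:00.
19:15 UTC + 2h = 21:15 local.

21:15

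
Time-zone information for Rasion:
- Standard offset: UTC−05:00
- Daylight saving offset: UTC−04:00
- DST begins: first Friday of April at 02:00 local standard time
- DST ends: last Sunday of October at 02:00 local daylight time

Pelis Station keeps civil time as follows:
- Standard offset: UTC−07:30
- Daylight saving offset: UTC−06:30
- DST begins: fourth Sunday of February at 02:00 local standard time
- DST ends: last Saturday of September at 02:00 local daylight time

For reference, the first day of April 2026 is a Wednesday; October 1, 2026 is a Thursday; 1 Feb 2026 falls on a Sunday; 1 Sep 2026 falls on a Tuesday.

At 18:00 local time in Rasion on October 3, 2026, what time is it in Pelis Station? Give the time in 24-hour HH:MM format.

1 April 2026 is a Wednesday, so the first Friday is April 3.
1 October 2026 is a Thursday, so Sundays fall on 4, 11, 18, 25; the last is October 25.
October 3, 2026 falls between 3 April and 25 October, so daylight saving is in effect and Rasion is at UTC−04:00.
18:00 Rasion + 4h = 22:00 UTC.
1 February 2026 is a Sunday, so the first Sunday is February 1 and the fourth is February 22.
1 September 2026 is a Tuesday, so Saturdays fall on 5, 12, 19, 26; the last is September 26.
At the standard offset (UTC−07:30), 22:00 UTC − 7h30m = 14:30 Pelis Station standard time.
Daylight saving runs 22 February – 26 September; the standard-time date in Pelis Station, October 3, 2026, is outside that window, so Pelis Station is on standard time at UTC−07:30.
22:00 UTC − 7h30m = 14:30 Pelis Station.

14:30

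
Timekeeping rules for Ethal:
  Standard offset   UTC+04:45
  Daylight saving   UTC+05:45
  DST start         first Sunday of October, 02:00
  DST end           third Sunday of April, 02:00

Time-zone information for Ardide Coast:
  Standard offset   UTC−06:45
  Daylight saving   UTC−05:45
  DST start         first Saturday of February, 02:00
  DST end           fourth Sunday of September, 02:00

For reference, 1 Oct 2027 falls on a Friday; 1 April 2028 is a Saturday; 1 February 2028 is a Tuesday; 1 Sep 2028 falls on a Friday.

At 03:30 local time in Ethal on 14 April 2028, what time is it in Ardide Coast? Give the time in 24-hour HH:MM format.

16:00

1 October 2027 is a Friday, so the first Sunday is October 3.
1 April 2028 is a Saturday, so the first Sunday is April 2 and the third is April 16.
14 April 2028 falls between 3 October 2027 and 16 April 2028, so daylight saving is in effect and Ethal is at UTC+05:45.
03:30 Ethal − 5h45m = 21:45 UTC (rolling into the previous day, 13 April 2028).
1 February 2028 is a Tuesday, so the first Saturday is February 5.
1 September 2028 is a Friday, so the first Sunday is September 3 and the fourth is September 24.
At the standard offset (UTC−06:45), 21:45 UTC − 6h45m = 15:00 Ardide Coast standard time.
Daylight saving runs 5 February – 24 September; the standard-time date in Ardide Coast, 13 April 2028, is inside that window, so Ardide Coast is at UTC−05:45.
21:45 UTC − 5h45m = 16:00 Ardide Coast.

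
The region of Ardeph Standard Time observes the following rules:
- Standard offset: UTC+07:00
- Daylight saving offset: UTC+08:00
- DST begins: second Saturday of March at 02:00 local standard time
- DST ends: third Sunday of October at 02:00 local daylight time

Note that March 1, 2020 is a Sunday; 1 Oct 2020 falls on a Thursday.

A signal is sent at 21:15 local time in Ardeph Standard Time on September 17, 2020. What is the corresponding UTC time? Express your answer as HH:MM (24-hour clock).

13:15

1 March 2020 is a Sunday, so the first Saturday is March 7 and the second is March 14.
1 October 2020 is a Thursday, so the first Sunday is October 4 and the third is October 18.
September 17, 2020 lies within the daylight-saving period (14 March – 18 October), so Ardeph Standard Time is on daylight time, UTC+08:00.
21:15 local − 8h = 13:15 UTC.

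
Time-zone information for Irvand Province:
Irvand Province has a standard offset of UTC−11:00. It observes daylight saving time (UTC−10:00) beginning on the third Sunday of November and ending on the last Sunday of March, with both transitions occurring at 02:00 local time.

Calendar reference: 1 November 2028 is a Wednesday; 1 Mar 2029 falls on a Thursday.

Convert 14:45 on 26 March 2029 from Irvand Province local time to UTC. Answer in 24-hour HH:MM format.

01:45

1 November 2028 is a Wednesday, so the first Sunday is November 5 and the third is November 19.
1 March 2029 is a Thursday, so Sundays fall on 4, 11, 18, 25; the last is March 25.
26 March 2029 is outside the daylight-saving period (19 November 2028 – 25 March 2029), so Irvand Province is on standard time, UTC−11:00.
14:45 local + 11h = 01:45 UTC (rolling into the next day, 27 March 2029).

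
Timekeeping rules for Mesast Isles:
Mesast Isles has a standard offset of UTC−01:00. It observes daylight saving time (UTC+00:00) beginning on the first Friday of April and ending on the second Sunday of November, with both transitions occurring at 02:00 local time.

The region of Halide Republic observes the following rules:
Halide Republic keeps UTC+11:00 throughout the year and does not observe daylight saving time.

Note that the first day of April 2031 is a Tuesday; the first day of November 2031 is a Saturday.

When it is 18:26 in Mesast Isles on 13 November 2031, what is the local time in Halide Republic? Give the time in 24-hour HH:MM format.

1 April 2031 is a Tuesday, so the first Friday is April 4.
1 November 2031 is a Saturday, so the first Sunday is November 2 and the second is November 9.
13 November 2031 does not fall between 4 April and 9 November, so daylight saving is not in effect and Mesast Isles is at UTC−01:00.
18:26 Mesast Isles + 1h = 19:26 UTC.
Halide Republic has no daylight saving, so its offset is UTC+11:00 year-round.
19:26 UTC + 11h = 06:26 Halide Republic (rolling into the next day, 14 November 2031).

06:26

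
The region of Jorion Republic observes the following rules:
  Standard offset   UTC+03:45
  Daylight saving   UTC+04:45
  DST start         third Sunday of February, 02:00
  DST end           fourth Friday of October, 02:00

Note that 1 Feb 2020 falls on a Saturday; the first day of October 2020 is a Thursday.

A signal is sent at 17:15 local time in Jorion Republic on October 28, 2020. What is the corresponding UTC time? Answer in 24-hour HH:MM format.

13:30

1 February 2020 is a Saturday, so the first Sunday is February 2 and the third is February 16.
1 October 2020 is a Thursday, so the first Friday is October 2 and the fourth is October 23.
October 28, 2020 does not fall between 16 February and 23 October, so daylight saving is not in effect and Jorion Republic is at UTC+03:45.
17:15 local − 3h45m = 13:30 UTC.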